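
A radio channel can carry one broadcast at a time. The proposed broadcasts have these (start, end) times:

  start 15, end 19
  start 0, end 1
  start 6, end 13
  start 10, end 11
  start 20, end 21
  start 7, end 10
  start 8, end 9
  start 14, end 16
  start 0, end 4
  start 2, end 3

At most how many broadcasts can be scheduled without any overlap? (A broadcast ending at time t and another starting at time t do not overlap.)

6

Sort by end time and greedily take each interval whose start is ≥ the last chosen end.
Sorted by end: (0,1)  (2,3)  (0,4)  (8,9)  (7,10)  (10,11)  (6,13)  (14,16)  (15,19)  (20,21)
take (0,1); take (2,3); skip (0,4); take (8,9); skip (7,10); take (10,11); take (14,16); take (20,21).
Selected 6 broadcasts.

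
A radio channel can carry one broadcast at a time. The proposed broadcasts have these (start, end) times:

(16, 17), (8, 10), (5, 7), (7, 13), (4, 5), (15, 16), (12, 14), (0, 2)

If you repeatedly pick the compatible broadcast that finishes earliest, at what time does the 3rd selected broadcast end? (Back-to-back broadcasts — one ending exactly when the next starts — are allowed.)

7

Greedy by earliest finish: after sorting by end time, pick each interval compatible with the last pick.
Sorted by end: (0,2)  (4,5)  (5,7)  (8,10)  (7,13)  (12,14)  (15,16)  (16,17)
take (0,2); take (4,5); take (5,7); take (8,10); take (12,14); take (15,16); take (16,17).
Selected: (0,2) (4,5) (5,7) (8,10) (12,14) (15,16) (16,17)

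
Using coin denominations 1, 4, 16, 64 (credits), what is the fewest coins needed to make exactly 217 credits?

7

Greedy: take as many of the largest coin as possible, then repeat with the remainder.
217 = 3×64 + 1×16 + 2×4 + 1×1
Total coins = 3 + 1 + 2 + 1 = 7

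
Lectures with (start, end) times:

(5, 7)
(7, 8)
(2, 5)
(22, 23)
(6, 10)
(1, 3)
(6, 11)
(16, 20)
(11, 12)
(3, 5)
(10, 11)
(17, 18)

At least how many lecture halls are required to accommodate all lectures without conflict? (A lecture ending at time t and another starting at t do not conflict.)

Count concurrent intervals with a sweep; the peak is the room count.
Events (time:±→running): 1:+→1 2:+→2 3:-→1 3:+→2 5:-→1 5:-→0 5:+→1 6:+→2 6:+→3 … peak 3.

3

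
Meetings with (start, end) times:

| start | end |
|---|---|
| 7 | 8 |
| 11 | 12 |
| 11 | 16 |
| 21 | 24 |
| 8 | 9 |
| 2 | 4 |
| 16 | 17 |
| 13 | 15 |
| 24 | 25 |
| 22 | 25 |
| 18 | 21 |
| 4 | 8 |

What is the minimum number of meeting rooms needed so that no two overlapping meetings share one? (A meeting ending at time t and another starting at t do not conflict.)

2

Events (time:±→running): 2:+→1 4:-→0 4:+→1 7:+→2 … peak 2.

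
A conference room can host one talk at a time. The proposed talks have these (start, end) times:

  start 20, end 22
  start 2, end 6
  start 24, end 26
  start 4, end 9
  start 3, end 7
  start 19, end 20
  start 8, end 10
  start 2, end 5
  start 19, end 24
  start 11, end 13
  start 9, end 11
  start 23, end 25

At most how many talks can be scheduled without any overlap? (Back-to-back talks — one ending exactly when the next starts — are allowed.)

6

Order by finish time; keep every interval that doesn't clash with the previous kept one.
By end time: (2,5), (2,6), (3,7), (4,9), (8,10), (9,11), (11,13), (19,20), (20,22), (19,24), (23,25), (24,26).
Pick (2,5); next start ≥ 5 → (8,10); next start ≥ 10 → (11,13); next start ≥ 13 → (19,20); next start ≥ 20 → (20,22); next start ≥ 22 → (23,25).
Selected 6 talks.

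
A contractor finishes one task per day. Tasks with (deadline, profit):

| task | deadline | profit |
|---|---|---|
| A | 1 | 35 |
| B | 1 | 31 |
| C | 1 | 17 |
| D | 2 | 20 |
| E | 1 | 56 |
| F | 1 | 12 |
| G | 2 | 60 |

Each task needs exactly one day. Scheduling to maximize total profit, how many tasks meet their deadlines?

2

Profit order: G=60 E=56 A=35 B=31 D=20 C=17 F=12
Assign: G→slot 2, E→slot 1, A skipped, B skipped, D skipped, C skipped, F skipped.
Slots: [1:E] [2:G]
2 of 7 scheduled.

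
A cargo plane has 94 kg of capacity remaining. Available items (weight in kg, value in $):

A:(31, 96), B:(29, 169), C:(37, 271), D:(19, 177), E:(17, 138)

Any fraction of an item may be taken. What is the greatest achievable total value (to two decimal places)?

Greedy by value/weight ratio, highest first.
Ratios (sorted): D 9.32, E 8.12, C 7.32, B 5.83, A 3.10
take D (19 @ 177); take E (17 @ 138); take C (37 @ 271); take 21/29 of B → 122.38. Capacity used 94/94.
Total value = 708.38

708.38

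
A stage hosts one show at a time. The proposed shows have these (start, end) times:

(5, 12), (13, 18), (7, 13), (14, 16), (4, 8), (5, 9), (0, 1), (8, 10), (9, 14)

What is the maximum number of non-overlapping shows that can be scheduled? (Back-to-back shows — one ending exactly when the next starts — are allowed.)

By end time: (0,1), (4,8), (5,9), (8,10), (5,12), (7,13), (9,14), (14,16), (13,18).
Pick (0,1); next start ≥ 1 → (4,8); next start ≥ 8 → (8,10); next start ≥ 10 → (14,16).
Selected 4 shows.

4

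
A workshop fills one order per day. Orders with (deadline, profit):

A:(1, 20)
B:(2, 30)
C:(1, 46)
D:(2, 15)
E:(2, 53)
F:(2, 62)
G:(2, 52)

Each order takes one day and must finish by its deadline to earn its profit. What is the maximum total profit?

Sort by profit descending; place each in the latest free slot ≤ its deadline.
By profit: F(d2,62), E(d2,53), G(d2,52), C(d1,46), B(d2,30), A(d1,20), D(d2,15)
F→slot 2; E→slot 1; G skipped; C skipped; B skipped; A skipped; D skipped.
Profit = 53 + 62 = 115

115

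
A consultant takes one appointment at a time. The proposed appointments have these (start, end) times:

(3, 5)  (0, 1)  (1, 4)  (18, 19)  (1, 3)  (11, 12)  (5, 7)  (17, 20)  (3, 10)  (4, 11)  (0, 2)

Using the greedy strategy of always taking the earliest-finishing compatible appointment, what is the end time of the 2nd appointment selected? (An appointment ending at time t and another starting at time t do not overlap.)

Greedy by earliest finish: after sorting by end time, pick each interval compatible with the last pick.
By end time: (0,1), (0,2), (1,3), (1,4), (3,5), (5,7), (3,10), (4,11), (11,12), (18,19), (17,20).
Pick (0,1); next start ≥ 1 → (1,3); next start ≥ 3 → (3,5); next start ≥ 5 → (5,7); next start ≥ 7 → (11,12); next start ≥ 12 → (18,19).
Selected: (0,1) (1,3) (3,5) (5,7) (11,12) (18,19)

3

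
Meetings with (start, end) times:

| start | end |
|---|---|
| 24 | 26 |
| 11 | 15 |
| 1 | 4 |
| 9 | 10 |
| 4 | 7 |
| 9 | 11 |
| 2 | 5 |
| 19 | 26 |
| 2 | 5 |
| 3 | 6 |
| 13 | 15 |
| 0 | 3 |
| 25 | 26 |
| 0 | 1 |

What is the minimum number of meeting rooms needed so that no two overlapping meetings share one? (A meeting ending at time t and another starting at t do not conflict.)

The answer is the maximum number of intervals overlapping at any instant.
starts: [0, 0, 1, 2, 2, 3, 4, 9, 9, 11, 13, 19, 24, 25]
ends:   [1, 3, 4, 5, 5, 6, 7, 10, 11, 15, 15, 26, 26, 26]
s0→1 s0→2 e1→1 s1→2 s2→3 s2→4  — peak 4.

4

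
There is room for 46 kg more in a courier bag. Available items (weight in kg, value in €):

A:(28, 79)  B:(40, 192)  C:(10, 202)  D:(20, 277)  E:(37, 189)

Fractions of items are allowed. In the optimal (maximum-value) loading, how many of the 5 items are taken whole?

2

Sort by value per unit weight and fill in that order.
Order: C (202/10=20.20) > D (277/20=13.85) > E (189/37=5.11) > B (192/40=4.80) > A (79/28=2.82)
Fill: take C (10 @ 202) → take D (20 @ 277) → take 16/37 of E → 81.73; 46/46 used.
2 item(s) taken whole; one partial (take 16/37 of E).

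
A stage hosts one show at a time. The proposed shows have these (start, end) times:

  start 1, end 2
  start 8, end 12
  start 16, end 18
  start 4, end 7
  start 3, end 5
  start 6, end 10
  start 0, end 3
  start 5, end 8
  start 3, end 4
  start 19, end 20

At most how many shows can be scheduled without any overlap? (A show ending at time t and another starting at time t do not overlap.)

By end time: (1,2), (0,3), (3,4), (3,5), (4,7), (5,8), (6,10), (8,12), (16,18), (19,20).
Pick (1,2); next start ≥ 2 → (3,4); next start ≥ 4 → (4,7); next start ≥ 7 → (8,12); next start ≥ 12 → (16,18); next start ≥ 18 → (19,20).
Selected 6 shows.

6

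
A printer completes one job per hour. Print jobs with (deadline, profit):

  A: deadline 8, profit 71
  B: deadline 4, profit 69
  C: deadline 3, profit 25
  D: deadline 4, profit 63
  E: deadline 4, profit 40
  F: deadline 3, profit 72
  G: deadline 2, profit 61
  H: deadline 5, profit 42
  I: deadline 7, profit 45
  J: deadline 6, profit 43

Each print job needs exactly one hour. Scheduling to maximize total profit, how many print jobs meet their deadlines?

Sort by profit descending; place each in the latest free slot ≤ its deadline.
Profit order: F=72 A=71 B=69 D=63 G=61 I=45 J=43 H=42 E=40 C=25
Assign: F→slot 3, A→slot 8, B→slot 4, D→slot 2, G→slot 1, I→slot 7, J→slot 6, H→slot 5, E skipped, C skipped.
Slots: [1:G] [2:D] [3:F] [4:B] [5:H] [6:J] [7:I] [8:A]
8 of 10 scheduled.

8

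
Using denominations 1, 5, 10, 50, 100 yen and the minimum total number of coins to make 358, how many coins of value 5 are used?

Greedy: take as many of the largest coin as possible, then repeat with the remainder.
358 = 3×100 + 1×50 + 1×5 + 3×1
Count of 5: 1

1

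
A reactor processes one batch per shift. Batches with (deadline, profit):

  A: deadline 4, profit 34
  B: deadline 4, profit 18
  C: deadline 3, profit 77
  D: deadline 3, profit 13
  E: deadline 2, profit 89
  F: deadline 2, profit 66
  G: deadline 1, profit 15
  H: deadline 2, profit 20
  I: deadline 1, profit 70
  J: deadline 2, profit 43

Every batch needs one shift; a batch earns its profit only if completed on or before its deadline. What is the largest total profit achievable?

270

Profit order: E=89 C=77 I=70 F=66 J=43 A=34 H=20 B=18 G=15 D=13
Assign: E→slot 2, C→slot 3, I→slot 1, F skipped, J skipped, A→slot 4, H skipped, B skipped, G skipped, D skipped.
Slots: [1:I] [2:E] [3:C] [4:A]
Profit = 70 + 89 + 77 + 34 = 270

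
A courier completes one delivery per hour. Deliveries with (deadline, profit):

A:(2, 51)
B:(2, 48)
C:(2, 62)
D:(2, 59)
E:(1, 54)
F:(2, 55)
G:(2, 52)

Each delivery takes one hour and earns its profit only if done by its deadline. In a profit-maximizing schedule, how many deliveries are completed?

2

Sort by profit descending; place each in the latest free slot ≤ its deadline.
By profit: C(d2,62), D(d2,59), F(d2,55), E(d1,54), G(d2,52), A(d2,51), B(d2,48)
C→slot 2; D→slot 1; F skipped; E skipped; G skipped; A skipped; B skipped.
2 of 7 scheduled.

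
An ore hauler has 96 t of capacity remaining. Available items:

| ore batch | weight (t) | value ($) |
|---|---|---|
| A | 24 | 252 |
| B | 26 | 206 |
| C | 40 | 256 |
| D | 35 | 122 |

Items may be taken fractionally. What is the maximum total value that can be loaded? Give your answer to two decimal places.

Sort by value per unit weight and fill in that order.
Order: A (252/24=10.50) > B (206/26=7.92) > C (256/40=6.40) > D (122/35=3.49)
Fill: take A (24 @ 252) → take B (26 @ 206) → take C (40 @ 256) → take 6/35 of D → 20.91; 96/96 used.
Total value = 734.91

734.91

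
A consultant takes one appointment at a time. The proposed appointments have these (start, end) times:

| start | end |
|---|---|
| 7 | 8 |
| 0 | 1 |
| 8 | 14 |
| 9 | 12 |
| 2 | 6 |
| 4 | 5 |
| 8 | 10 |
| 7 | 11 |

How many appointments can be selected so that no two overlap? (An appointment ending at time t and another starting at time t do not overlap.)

Order by finish time; keep every interval that doesn't clash with the previous kept one.
Sorted by end: (0,1)  (4,5)  (2,6)  (7,8)  (8,10)  (7,11)  (9,12)  (8,14)
take (0,1); take (4,5); skip (2,6); take (7,8); take (8,10); skip (7,11); skip (8,14).
Selected 4 appointments.

4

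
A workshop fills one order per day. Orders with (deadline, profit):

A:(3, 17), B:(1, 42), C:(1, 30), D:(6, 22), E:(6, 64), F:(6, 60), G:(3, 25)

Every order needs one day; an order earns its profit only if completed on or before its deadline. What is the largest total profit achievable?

By profit: E(d6,64), F(d6,60), B(d1,42), C(d1,30), G(d3,25), D(d6,22), A(d3,17)
E→slot 6; F→slot 5; B→slot 1; C skipped; G→slot 3; D→slot 4; A→slot 2.
Profit = 42 + 17 + 25 + 22 + 60 + 64 = 230

230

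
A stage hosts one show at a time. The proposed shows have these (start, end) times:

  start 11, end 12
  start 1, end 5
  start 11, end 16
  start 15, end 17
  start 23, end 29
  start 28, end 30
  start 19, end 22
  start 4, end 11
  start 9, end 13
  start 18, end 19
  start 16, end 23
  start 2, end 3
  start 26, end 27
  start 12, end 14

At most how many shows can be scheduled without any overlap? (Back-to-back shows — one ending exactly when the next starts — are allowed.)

9

By end time: (2,3), (1,5), (4,11), (11,12), (9,13), (12,14), (11,16), (15,17), (18,19), (19,22), (16,23), (26,27), (23,29), (28,30).
Pick (2,3); next start ≥ 3 → (4,11); next start ≥ 11 → (11,12); next start ≥ 12 → (12,14); next start ≥ 14 → (15,17); next start ≥ 17 → (18,19); next start ≥ 19 → (19,22); next start ≥ 22 → (26,27); next start ≥ 27 → (28,30).
Selected 9 shows.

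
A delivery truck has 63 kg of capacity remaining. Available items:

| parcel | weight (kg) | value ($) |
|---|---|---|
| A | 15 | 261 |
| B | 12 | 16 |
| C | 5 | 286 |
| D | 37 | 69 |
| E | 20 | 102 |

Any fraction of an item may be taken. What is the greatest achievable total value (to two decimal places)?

691.89

Order: C (286/5=57.20) > A (261/15=17.40) > E (102/20=5.10) > D (69/37=1.86) > B (16/12=1.33)
Fill: take C (5 @ 286) → take A (15 @ 261) → take E (20 @ 102) → take 23/37 of D → 42.89; 63/63 used.
Total value = 691.89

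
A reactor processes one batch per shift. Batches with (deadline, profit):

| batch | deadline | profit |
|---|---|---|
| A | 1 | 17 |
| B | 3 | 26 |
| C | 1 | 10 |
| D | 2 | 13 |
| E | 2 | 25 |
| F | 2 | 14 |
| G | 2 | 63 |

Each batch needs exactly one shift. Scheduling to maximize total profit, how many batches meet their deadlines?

3

Take jobs in profit order; each goes to the latest open slot no later than its deadline.
Profit order: G=63 B=26 E=25 A=17 F=14 D=13 C=10
Assign: G→slot 2, B→slot 3, E→slot 1, A skipped, F skipped, D skipped, C skipped.
Slots: [1:E] [2:G] [3:B]
3 of 7 scheduled.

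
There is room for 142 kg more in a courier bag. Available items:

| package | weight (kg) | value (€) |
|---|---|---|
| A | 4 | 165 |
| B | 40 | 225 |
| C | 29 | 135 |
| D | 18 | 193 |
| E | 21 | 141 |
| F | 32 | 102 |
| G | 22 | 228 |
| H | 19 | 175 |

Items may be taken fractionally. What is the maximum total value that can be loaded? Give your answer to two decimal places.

Sort by value per unit weight and fill in that order.
Ratios (sorted): A 41.25, D 10.72, G 10.36, H 9.21, E 6.71, B 5.62, C 4.66, F 3.19
take A (4 @ 165); take D (18 @ 193); take G (22 @ 228); take H (19 @ 175); take E (21 @ 141); take B (40 @ 225); take 18/29 of C → 83.79. Capacity used 142/142.
Total value = 1210.79

1210.79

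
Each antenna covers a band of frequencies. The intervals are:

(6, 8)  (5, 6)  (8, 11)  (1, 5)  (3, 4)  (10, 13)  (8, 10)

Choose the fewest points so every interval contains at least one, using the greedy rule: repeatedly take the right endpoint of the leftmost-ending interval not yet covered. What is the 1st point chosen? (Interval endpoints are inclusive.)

4

Sorted: [3,4] [1,5] [5,6] [6,8] [8,10] [8,11] [10,13]
{[3,4],[1,5]} hit by 4; {[5,6],[6,8]} hit by 6; {[8,10],[8,11],[10,13]} hit by 10.
Points: 4, 6, 10 (3 total).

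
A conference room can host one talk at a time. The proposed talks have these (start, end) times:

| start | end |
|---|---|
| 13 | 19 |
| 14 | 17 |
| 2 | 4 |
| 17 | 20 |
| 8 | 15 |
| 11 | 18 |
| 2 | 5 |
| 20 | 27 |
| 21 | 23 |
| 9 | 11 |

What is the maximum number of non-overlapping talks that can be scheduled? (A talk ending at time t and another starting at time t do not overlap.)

5

Order by finish time; keep every interval that doesn't clash with the previous kept one.
By end time: (2,4), (2,5), (9,11), (8,15), (14,17), (11,18), (13,19), (17,20), (21,23), (20,27).
Pick (2,4); next start ≥ 4 → (9,11); next start ≥ 11 → (14,17); next start ≥ 17 → (17,20); next start ≥ 20 → (21,23).
Selected 5 talks.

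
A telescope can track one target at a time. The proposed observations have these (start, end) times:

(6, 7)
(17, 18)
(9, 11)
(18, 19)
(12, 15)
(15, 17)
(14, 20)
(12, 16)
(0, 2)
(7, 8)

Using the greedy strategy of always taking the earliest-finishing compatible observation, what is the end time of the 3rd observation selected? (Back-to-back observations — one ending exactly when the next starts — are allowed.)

Sorted by end: (0,2)  (6,7)  (7,8)  (9,11)  (12,15)  (12,16)  (15,17)  (17,18)  (18,19)  (14,20)
take (0,2); take (6,7); take (7,8); take (9,11); take (12,15); take (15,17); take (17,18); take (18,19).
Selected: (0,2) (6,7) (7,8) (9,11) (12,15) (15,17) (17,18) (18,19)

8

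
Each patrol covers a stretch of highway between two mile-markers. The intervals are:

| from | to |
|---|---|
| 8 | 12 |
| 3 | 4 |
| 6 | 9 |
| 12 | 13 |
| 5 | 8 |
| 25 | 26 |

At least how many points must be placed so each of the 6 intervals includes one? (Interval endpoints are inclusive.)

By right end: [3,4]  [5,8]  [6,9]  [8,12]  [12,13]  [25,26]
[3,4] uncovered → point at 4; [5,8] uncovered → point at 8; [12,13] uncovered → point at 13; [25,26] uncovered → point at 26.
Points: 4, 8, 13, 26 (4 total).

4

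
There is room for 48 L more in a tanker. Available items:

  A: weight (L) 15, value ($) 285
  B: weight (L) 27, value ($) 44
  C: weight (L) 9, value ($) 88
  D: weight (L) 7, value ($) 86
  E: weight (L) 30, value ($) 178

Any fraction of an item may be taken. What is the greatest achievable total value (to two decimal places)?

559.87

Order: A (285/15=19.00) > D (86/7=12.29) > C (88/9=9.78) > E (178/30=5.93) > B (44/27=1.63)
Fill: take A (15 @ 285) → take D (7 @ 86) → take C (9 @ 88) → take 17/30 of E → 100.87; 48/48 used.
Total value = 559.87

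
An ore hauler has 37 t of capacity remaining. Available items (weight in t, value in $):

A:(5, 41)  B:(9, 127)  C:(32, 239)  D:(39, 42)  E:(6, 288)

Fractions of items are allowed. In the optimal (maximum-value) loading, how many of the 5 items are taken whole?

3

Ratios (sorted): E 48.00, B 14.11, A 8.20, C 7.47, D 1.08
take E (6 @ 288); take B (9 @ 127); take A (5 @ 41); take 17/32 of C → 126.97. Capacity used 37/37.
3 item(s) taken whole; one partial (take 17/32 of C).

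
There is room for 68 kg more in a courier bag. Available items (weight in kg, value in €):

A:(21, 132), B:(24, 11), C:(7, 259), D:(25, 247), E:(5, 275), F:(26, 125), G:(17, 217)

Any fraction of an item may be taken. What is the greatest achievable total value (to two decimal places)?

1086.00

Ratios (sorted): E 55.00, C 37.00, G 12.76, D 9.88, A 6.29, F 4.81, B 0.46
take E (5 @ 275); take C (7 @ 259); take G (17 @ 217); take D (25 @ 247); take 14/21 of A → 88.00. Capacity used 68/68.
Total value = 1086.00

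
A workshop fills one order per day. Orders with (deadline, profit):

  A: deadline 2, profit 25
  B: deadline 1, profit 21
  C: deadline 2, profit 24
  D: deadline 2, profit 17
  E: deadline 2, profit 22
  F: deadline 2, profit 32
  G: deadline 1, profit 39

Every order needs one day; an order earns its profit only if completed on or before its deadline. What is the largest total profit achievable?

Profit order: G=39 F=32 A=25 C=24 E=22 B=21 D=17
Assign: G→slot 1, F→slot 2, A skipped, C skipped, E skipped, B skipped, D skipped.
Slots: [1:G] [2:F]
Profit = 39 + 32 = 71

71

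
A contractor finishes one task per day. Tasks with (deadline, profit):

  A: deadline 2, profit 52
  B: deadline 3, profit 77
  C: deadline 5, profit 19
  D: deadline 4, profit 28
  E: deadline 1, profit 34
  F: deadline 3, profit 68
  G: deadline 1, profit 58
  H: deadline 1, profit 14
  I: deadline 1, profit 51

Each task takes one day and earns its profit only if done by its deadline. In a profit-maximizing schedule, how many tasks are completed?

Take jobs in profit order; each goes to the latest open slot no later than its deadline.
Profit order: B=77 F=68 G=58 A=52 I=51 E=34 D=28 C=19 H=14
Assign: B→slot 3, F→slot 2, G→slot 1, A skipped, I skipped, E skipped, D→slot 4, C→slot 5, H skipped.
Slots: [1:G] [2:F] [3:B] [4:D] [5:C]
5 of 9 scheduled.

5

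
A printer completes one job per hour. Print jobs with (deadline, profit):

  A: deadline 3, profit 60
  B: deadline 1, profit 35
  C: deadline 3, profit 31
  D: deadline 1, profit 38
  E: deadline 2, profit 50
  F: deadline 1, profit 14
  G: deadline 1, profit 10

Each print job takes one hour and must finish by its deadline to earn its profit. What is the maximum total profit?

148

Take jobs in profit order; each goes to the latest open slot no later than its deadline.
By profit: A(d3,60), E(d2,50), D(d1,38), B(d1,35), C(d3,31), F(d1,14), G(d1,10)
A→slot 3; E→slot 2; D→slot 1; B skipped; C skipped; F skipped; G skipped.
Profit = 38 + 50 + 60 = 148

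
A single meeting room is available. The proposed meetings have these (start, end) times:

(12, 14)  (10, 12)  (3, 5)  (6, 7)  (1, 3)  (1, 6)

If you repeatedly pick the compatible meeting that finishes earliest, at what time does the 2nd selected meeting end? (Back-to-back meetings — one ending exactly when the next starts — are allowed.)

5

Order by finish time; keep every interval that doesn't clash with the previous kept one.
By end time: (1,3), (3,5), (1,6), (6,7), (10,12), (12,14).
Pick (1,3); next start ≥ 3 → (3,5); next start ≥ 5 → (6,7); next start ≥ 7 → (10,12); next start ≥ 12 → (12,14).
Selected: (1,3) (3,5) (6,7) (10,12) (12,14)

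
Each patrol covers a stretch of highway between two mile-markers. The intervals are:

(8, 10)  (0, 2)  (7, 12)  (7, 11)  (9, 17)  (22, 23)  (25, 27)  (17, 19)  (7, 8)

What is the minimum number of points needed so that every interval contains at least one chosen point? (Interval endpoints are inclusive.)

5

Sort by right endpoint; whenever an interval is uncovered, place a point at its right end.
By right end: [0,2]  [7,8]  [8,10]  [7,11]  [7,12]  [9,17]  [17,19]  [22,23]  [25,27]
[0,2] uncovered → point at 2; [7,8] uncovered → point at 8; [9,17] uncovered → point at 17; [22,23] uncovered → point at 23; [25,27] uncovered → point at 27.
Points: 2, 8, 17, 23, 27 (5 total).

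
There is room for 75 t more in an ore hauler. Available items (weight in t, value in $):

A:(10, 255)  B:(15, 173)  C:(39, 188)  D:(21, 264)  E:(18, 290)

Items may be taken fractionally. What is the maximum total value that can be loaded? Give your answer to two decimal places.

Ratios (sorted): A 25.50, E 16.11, D 12.57, B 11.53, C 4.82
take A (10 @ 255); take E (18 @ 290); take D (21 @ 264); take B (15 @ 173); take 11/39 of C → 53.03. Capacity used 75/75.
Total value = 1035.03

1035.03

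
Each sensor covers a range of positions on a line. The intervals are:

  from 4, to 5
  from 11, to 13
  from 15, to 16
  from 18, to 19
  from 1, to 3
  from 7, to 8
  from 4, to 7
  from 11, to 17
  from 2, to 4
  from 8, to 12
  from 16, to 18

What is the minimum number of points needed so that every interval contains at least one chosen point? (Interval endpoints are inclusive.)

6

Process intervals by earliest right end; each time one isn't hit yet, stab at its right endpoint.
Sorted: [1,3] [2,4] [4,5] [4,7] [7,8] [8,12] [11,13] [15,16] [11,17] [16,18] [18,19]
{[1,3],[2,4]} hit by 3; {[4,5],[4,7]} hit by 5; {[7,8],[8,12]} hit by 8; {[11,13]} hit by 13; {[15,16],[11,17],[16,18]} hit by 16; {[18,19]} hit by 19.
Points: 3, 5, 8, 13, 16, 19 (6 total).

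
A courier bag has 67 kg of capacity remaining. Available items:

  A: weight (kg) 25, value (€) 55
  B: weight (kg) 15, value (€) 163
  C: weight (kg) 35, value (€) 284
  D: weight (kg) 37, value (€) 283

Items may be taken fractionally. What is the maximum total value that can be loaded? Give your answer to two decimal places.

Sort by value per unit weight and fill in that order.
Order: B (163/15=10.87) > C (284/35=8.11) > D (283/37=7.65) > A (55/25=2.20)
Fill: take B (15 @ 163) → take C (35 @ 284) → take 17/37 of D → 130.03; 67/67 used.
Total value = 577.03

577.03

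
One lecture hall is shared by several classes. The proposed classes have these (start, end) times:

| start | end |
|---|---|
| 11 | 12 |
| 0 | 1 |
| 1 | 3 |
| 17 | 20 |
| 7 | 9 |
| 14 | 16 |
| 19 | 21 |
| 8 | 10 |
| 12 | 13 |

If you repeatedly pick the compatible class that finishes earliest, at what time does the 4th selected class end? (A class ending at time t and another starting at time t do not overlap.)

12

By end time: (0,1), (1,3), (7,9), (8,10), (11,12), (12,13), (14,16), (17,20), (19,21).
Pick (0,1); next start ≥ 1 → (1,3); next start ≥ 3 → (7,9); next start ≥ 9 → (11,12); next start ≥ 12 → (12,13); next start ≥ 13 → (14,16); next start ≥ 16 → (17,20).
Selected: (0,1) (1,3) (7,9) (11,12) (12,13) (14,16) (17,20)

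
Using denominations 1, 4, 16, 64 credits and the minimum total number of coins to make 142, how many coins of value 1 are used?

2

Use the largest denomination that fits, subtract, and repeat.
142 = 2×64 + 3×4 + 2×1
Count of 1: 2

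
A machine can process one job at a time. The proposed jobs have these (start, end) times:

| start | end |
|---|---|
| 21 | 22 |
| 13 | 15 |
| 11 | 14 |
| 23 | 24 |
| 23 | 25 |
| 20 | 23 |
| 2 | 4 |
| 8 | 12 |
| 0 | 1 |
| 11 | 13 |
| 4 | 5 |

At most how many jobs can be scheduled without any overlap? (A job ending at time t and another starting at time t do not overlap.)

Greedy by earliest finish: after sorting by end time, pick each interval compatible with the last pick.
By end time: (0,1), (2,4), (4,5), (8,12), (11,13), (11,14), (13,15), (21,22), (20,23), (23,24), (23,25).
Pick (0,1); next start ≥ 1 → (2,4); next start ≥ 4 → (4,5); next start ≥ 5 → (8,12); next start ≥ 12 → (13,15); next start ≥ 15 → (21,22); next start ≥ 22 → (23,24).
Selected 7 jobs.

7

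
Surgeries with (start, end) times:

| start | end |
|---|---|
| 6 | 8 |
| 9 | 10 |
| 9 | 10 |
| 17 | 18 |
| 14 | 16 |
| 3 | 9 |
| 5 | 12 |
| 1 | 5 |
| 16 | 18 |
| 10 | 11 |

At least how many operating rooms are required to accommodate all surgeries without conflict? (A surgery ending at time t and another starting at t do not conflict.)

3

Count concurrent intervals with a sweep; the peak is the room count.
starts: [1, 3, 5, 6, 9, 9, 10, 14, 16, 17]
ends:   [5, 8, 9, 10, 10, 11, 12, 16, 18, 18]
s1→1 s3→2 e5→1 s5→2 s6→3  — peak 3.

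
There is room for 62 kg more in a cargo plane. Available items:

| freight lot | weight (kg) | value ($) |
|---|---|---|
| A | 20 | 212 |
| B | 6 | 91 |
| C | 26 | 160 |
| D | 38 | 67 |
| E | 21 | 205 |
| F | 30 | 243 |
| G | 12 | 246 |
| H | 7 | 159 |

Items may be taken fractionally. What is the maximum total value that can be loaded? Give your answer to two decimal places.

Greedy by value/weight ratio, highest first.
Ratios (sorted): H 22.71, G 20.50, B 15.17, A 10.60, E 9.76, F 8.10, C 6.15, D 1.76
take H (7 @ 159); take G (12 @ 246); take B (6 @ 91); take A (20 @ 212); take 17/21 of E → 165.95. Capacity used 62/62.
Total value = 873.95

873.95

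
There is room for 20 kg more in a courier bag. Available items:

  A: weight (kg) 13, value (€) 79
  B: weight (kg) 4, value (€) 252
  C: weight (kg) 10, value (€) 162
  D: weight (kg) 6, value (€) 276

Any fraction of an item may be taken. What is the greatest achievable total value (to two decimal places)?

Greedy by value/weight ratio, highest first.
Ratios (sorted): B 63.00, D 46.00, C 16.20, A 6.08
take B (4 @ 252); take D (6 @ 276); take C (10 @ 162). Capacity used 20/20.
Total value = 690.00

690.00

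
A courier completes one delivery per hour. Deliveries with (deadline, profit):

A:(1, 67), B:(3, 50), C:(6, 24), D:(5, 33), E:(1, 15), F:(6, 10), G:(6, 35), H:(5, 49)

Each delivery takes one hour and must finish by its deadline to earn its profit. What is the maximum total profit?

Take jobs in profit order; each goes to the latest open slot no later than its deadline.
Profit order: A=67 B=50 H=49 G=35 D=33 C=24 E=15 F=10
Assign: A→slot 1, B→slot 3, H→slot 5, G→slot 6, D→slot 4, C→slot 2, E skipped, F skipped.
Slots: [1:A] [2:C] [3:B] [4:D] [5:H] [6:G]
Profit = 67 + 24 + 50 + 33 + 49 + 35 = 258

258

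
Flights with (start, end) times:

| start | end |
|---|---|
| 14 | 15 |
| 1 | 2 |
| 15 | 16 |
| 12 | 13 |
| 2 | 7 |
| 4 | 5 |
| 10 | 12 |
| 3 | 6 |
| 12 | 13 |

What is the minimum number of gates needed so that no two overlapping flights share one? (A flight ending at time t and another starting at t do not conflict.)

3

The answer is the maximum number of intervals overlapping at any instant.
Events (time:±→running): 1:+→1 2:-→0 2:+→1 3:+→2 4:+→3 … peak 3.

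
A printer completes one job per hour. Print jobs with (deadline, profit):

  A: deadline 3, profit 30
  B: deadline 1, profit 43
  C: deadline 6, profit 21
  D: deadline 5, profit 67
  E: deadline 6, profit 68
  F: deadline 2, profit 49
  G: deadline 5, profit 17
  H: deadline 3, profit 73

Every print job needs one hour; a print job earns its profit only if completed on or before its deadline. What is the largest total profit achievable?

By profit: H(d3,73), E(d6,68), D(d5,67), F(d2,49), B(d1,43), A(d3,30), C(d6,21), G(d5,17)
H→slot 3; E→slot 6; D→slot 5; F→slot 2; B→slot 1; A skipped; C→slot 4; G skipped.
Profit = 43 + 49 + 73 + 21 + 67 + 68 = 321

321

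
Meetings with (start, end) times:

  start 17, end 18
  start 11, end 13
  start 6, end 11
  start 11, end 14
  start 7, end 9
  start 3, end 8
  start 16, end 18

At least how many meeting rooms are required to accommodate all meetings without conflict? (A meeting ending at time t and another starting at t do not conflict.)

3

Count concurrent intervals with a sweep; the peak is the room count.
starts: [3, 6, 7, 11, 11, 16, 17]
ends:   [8, 9, 11, 13, 14, 18, 18]
s3→1 s6→2 s7→3  — peak 3.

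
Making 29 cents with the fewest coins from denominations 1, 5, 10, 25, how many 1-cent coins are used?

4

Use the largest denomination that fits, subtract, and repeat.
29 − 1×25→4 − 4×1→0
Count of 1: 4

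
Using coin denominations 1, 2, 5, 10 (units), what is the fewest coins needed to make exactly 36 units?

36 − 3×10→6 − 1×5→1 − 1×1→0
Total coins = 3 + 1 + 1 = 5

5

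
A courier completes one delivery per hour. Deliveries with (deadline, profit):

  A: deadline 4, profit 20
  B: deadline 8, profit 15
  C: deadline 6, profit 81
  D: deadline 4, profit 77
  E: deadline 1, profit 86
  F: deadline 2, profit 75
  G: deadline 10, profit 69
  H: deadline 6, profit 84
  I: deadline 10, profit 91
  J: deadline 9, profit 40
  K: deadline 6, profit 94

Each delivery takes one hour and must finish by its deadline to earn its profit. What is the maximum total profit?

Profit order: K=94 I=91 E=86 H=84 C=81 D=77 F=75 G=69 J=40 A=20 B=15
Assign: K→slot 6, I→slot 10, E→slot 1, H→slot 5, C→slot 4, D→slot 3, F→slot 2, G→slot 9, J→slot 8, A skipped, B→slot 7.
Slots: [1:E] [2:F] [3:D] [4:C] [5:H] [6:K] [7:B] [8:J] [9:G] [10:I]
Profit = 86 + 75 + 77 + 81 + 84 + 94 + 15 + 40 + 69 + 91 = 712

712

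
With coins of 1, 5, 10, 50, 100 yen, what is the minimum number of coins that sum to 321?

6

321 = 3×100 + 2×10 + 1×1
Total coins = 3 + 2 + 1 = 6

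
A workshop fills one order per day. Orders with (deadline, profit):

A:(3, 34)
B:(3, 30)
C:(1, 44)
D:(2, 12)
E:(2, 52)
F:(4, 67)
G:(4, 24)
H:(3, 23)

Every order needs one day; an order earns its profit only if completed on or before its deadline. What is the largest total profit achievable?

197

Sort by profit descending; place each in the latest free slot ≤ its deadline.
By profit: F(d4,67), E(d2,52), C(d1,44), A(d3,34), B(d3,30), G(d4,24), H(d3,23), D(d2,12)
F→slot 4; E→slot 2; C→slot 1; A→slot 3; B skipped; G skipped; H skipped; D skipped.
Profit = 44 + 52 + 34 + 67 = 197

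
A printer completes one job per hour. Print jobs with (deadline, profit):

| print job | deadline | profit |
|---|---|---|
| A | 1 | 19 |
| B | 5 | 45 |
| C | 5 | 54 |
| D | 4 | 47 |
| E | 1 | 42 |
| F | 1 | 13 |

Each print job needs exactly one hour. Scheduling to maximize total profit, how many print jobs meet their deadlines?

4

By profit: C(d5,54), D(d4,47), B(d5,45), E(d1,42), A(d1,19), F(d1,13)
C→slot 5; D→slot 4; B→slot 3; E→slot 1; A skipped; F skipped.
4 of 6 scheduled.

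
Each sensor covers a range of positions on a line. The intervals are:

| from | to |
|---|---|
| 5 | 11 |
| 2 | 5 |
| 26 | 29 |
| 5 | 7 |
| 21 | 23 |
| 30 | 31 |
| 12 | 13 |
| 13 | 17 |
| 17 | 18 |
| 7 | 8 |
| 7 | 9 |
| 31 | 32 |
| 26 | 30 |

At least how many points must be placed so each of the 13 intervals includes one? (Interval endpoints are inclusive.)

Process intervals by earliest right end; each time one isn't hit yet, stab at its right endpoint.
Sorted: [2,5] [5,7] [7,8] [7,9] [5,11] [12,13] [13,17] [17,18] [21,23] [26,29] [26,30] [30,31] [31,32]
{[2,5],[5,7]} hit by 5; {[7,8],[7,9],[5,11]} hit by 8; {[12,13],[13,17]} hit by 13; {[17,18]} hit by 18; {[21,23]} hit by 23; {[26,29],[26,30]} hit by 29; {[30,31],[31,32]} hit by 31.
Points: 5, 8, 13, 18, 23, 29, 31 (7 total).

7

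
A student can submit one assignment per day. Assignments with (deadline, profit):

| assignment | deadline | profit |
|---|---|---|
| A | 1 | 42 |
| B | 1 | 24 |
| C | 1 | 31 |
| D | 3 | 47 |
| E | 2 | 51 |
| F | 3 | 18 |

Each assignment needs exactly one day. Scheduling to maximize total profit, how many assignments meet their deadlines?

3

Profit order: E=51 D=47 A=42 C=31 B=24 F=18
Assign: E→slot 2, D→slot 3, A→slot 1, C skipped, B skipped, F skipped.
Slots: [1:A] [2:E] [3:D]
3 of 6 scheduled.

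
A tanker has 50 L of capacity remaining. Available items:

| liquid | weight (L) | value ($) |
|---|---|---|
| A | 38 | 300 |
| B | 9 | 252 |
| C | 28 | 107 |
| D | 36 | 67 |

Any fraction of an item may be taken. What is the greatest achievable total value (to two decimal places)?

Order: B (252/9=28.00) > A (300/38=7.89) > C (107/28=3.82) > D (67/36=1.86)
Fill: take B (9 @ 252) → take A (38 @ 300) → take 3/28 of C → 11.46; 50/50 used.
Total value = 563.46

563.46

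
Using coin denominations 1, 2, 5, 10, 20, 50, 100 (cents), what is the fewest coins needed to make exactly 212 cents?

212 = 2×100 + 1×10 + 1×2
Total coins = 2 + 1 + 1 = 4

4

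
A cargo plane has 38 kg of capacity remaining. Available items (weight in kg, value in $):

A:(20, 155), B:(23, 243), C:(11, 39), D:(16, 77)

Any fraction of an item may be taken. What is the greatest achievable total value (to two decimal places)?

359.25

Ratios (sorted): B 10.57, A 7.75, D 4.81, C 3.55
take B (23 @ 243); take 15/20 of A → 116.25. Capacity used 38/38.
Total value = 359.25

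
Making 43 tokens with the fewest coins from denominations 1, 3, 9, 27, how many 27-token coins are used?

43 − 1×27→16 − 1×9→7 − 2×3→1 − 1×1→0
Count of 27: 1

1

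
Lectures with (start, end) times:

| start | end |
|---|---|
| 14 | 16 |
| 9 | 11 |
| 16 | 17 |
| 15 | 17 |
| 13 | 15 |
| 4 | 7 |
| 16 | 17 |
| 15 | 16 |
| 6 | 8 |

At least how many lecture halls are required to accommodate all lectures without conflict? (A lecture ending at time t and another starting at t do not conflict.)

3

The answer is the maximum number of intervals overlapping at any instant.
starts: [4, 6, 9, 13, 14, 15, 15, 16, 16]
ends:   [7, 8, 11, 15, 16, 16, 17, 17, 17]
s4→1 s6→2 e7→1 e8→0 s9→1 e11→0 s13→1 s14→2 e15→1 s15→2 s15→3  — peak 3.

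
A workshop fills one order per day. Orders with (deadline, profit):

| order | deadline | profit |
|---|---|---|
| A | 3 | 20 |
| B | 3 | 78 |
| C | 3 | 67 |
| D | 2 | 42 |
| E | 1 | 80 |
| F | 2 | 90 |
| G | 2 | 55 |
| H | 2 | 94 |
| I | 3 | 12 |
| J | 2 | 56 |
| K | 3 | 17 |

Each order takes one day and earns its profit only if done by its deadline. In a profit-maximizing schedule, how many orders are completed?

Take jobs in profit order; each goes to the latest open slot no later than its deadline.
By profit: H(d2,94), F(d2,90), E(d1,80), B(d3,78), C(d3,67), J(d2,56), G(d2,55), D(d2,42), A(d3,20), K(d3,17), I(d3,12)
H→slot 2; F→slot 1; E skipped; B→slot 3; C skipped; J skipped; G skipped; D skipped; A skipped; K skipped; I skipped.
3 of 11 scheduled.

3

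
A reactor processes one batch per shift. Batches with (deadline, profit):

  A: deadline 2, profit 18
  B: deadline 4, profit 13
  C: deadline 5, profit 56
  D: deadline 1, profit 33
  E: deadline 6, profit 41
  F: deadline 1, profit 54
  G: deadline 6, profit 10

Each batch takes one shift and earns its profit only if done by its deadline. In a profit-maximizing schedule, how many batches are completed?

6

By profit: C(d5,56), F(d1,54), E(d6,41), D(d1,33), A(d2,18), B(d4,13), G(d6,10)
C→slot 5; F→slot 1; E→slot 6; D skipped; A→slot 2; B→slot 4; G→slot 3.
6 of 7 scheduled.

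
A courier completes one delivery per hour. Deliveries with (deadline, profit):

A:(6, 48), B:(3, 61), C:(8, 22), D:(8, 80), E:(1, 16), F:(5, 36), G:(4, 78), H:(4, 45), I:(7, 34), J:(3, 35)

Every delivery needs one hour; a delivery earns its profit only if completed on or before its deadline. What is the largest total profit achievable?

417

Sort by profit descending; place each in the latest free slot ≤ its deadline.
Profit order: D=80 G=78 B=61 A=48 H=45 F=36 J=35 I=34 C=22 E=16
Assign: D→slot 8, G→slot 4, B→slot 3, A→slot 6, H→slot 2, F→slot 5, J→slot 1, I→slot 7, C skipped, E skipped.
Slots: [1:J] [2:H] [3:B] [4:G] [5:F] [6:A] [7:I] [8:D]
Profit = 35 + 45 + 61 + 78 + 36 + 48 + 34 + 80 = 417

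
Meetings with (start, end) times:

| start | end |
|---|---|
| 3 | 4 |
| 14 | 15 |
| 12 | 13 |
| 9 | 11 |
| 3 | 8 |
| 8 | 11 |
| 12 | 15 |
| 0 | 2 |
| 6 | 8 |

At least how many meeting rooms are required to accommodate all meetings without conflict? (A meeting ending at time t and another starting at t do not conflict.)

2

starts: [0, 3, 3, 6, 8, 9, 12, 12, 14]
ends:   [2, 4, 8, 8, 11, 11, 13, 15, 15]
s0→1 e2→0 s3→1 s3→2  — peak 2.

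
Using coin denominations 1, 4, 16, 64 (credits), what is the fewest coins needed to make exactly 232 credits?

232 = 3×64 + 2×16 + 2×4
Total coins = 3 + 2 + 2 = 7

7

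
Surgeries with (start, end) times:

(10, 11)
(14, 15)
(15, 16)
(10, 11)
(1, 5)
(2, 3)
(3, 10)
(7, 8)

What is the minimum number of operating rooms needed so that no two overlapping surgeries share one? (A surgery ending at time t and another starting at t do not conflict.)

2

Events (time:±→running): 1:+→1 2:+→2 … peak 2.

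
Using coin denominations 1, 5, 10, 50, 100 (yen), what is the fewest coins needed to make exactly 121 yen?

4

Greedy: take as many of the largest coin as possible, then repeat with the remainder.
121 = 1×100 + 2×10 + 1×1
Total coins = 1 + 2 + 1 = 4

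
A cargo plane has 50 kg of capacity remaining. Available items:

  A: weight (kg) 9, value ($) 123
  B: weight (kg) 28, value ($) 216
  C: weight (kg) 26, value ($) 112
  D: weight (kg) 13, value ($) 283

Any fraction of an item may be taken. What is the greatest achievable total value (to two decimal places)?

622.00

Order: D (283/13=21.77) > A (123/9=13.67) > B (216/28=7.71) > C (112/26=4.31)
Fill: take D (13 @ 283) → take A (9 @ 123) → take B (28 @ 216); 50/50 used.
Total value = 622.00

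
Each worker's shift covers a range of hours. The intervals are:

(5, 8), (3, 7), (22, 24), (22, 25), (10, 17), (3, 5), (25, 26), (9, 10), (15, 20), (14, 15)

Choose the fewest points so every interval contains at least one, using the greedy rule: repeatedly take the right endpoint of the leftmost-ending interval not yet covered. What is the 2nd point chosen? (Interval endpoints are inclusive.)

10

By right end: [3,5]  [3,7]  [5,8]  [9,10]  [14,15]  [10,17]  [15,20]  [22,24]  [22,25]  [25,26]
[3,5] uncovered → point at 5; [9,10] uncovered → point at 10; [14,15] uncovered → point at 15; [22,24] uncovered → point at 24; [25,26] uncovered → point at 26.
Points: 5, 10, 15, 24, 26 (5 total).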